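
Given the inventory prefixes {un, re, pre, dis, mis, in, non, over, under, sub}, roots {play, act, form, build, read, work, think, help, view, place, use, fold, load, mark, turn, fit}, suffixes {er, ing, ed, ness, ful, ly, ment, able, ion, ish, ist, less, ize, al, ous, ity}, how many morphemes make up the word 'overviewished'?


Segmenting 'overviewished' against the inventory:
  'over' -> prefix (morpheme 1)
  'view' -> root (morpheme 2)
  'ish' -> suffix (morpheme 3)
  'ed' -> suffix (morpheme 4)
Total morphemes: 4

4


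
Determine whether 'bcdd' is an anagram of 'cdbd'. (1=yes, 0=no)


Sort characters of 'bcdd': 'bcdd'
Sort characters of 'cdbd': 'bcdd'
Sorted forms match -> they ARE anagrams
Result: 1

1


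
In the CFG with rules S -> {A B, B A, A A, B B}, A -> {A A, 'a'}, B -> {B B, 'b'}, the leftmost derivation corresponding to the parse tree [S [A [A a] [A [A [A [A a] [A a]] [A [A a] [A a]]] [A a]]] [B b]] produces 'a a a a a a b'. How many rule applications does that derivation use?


Every bracketed nonterminal node [X ...] in the tree is produced by exactly one rule application.
Reading the tree off as a leftmost derivation:
  Step 1: S  =>  A B   (applied S -> A B)
  Step 2: A B  =>  A A B   (applied A -> A A)
  Step 3: A A B  =>  a A B   (applied A -> a)
  Step 4: a A B  =>  a A A B   (applied A -> A A)
  Step 5: a A A B  =>  a A A A B   (applied A -> A A)
  Step 6: a A A A B  =>  a A A A A B   (applied A -> A A)
  Step 7: a A A A A B  =>  a a A A A B   (applied A -> a)
  Step 8: a a A A A B  =>  a a a A A B   (applied A -> a)
  Step 9: a a a A A B  =>  a a a A A A B   (applied A -> A A)
  Step 10: a a a A A A B  =>  a a a a A A B   (applied A -> a)
  Step 11: a a a a A A B  =>  a a a a a A B   (applied A -> a)
  Step 12: a a a a a A B  =>  a a a a a a B   (applied A -> a)
  Step 13: a a a a a a B  =>  a a a a a a b   (applied B -> b)
Final yield: a a a a a a b
Total rewrite steps: 13

13


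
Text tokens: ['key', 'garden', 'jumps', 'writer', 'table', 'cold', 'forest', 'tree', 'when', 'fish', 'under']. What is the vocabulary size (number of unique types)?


Listing all tokens and tracking unique types:
  Token 1: 'key' -> NEW (unique so far: 1)
  Token 2: 'garden' -> NEW (unique so far: 2)
  Token 3: 'jumps' -> NEW (unique so far: 3)
  Token 4: 'writer' -> NEW (unique so far: 4)
  Token 5: 'table' -> NEW (unique so far: 5)
  Token 6: 'cold' -> NEW (unique so far: 6)
  Token 7: 'forest' -> NEW (unique so far: 7)
  Token 8: 'tree' -> NEW (unique so far: 8)
  Token 9: 'when' -> NEW (unique so far: 9)
  Token 10: 'fish' -> NEW (unique so far: 10)
  Token 11: 'under' -> NEW (unique so far: 11)
Unique types: ('cold', 'fish', 'forest', 'garden', 'jumps', 'key', 'table', 'tree', 'under', 'when', 'writer')
Vocabulary size: 11

11


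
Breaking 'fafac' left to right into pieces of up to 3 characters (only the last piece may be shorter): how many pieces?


'fafac' has 5 characters.
Chunking with max size 3:
  Chunk 1: 'faf' (positions 0-2)
  Chunk 2: 'ac' (positions 3-4)
Total chunks: ceil(5 / 3) = 2

2


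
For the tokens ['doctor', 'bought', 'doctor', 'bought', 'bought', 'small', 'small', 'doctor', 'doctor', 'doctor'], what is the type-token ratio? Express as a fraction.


Tokens: 10
Unique types: ('bought', 'doctor', 'small') = 3
TTR = 3/10
Already in lowest terms.

3/10


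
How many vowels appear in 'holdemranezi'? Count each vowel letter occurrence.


Scanning each character of 'holdemranezi':
  Position 1: 'h' -> consonant (running count: 0)
  Position 2: 'o' -> vowel (running count: 1)
  Position 3: 'l' -> consonant (running count: 1)
  Position 4: 'd' -> consonant (running count: 1)
  Position 5: 'e' -> vowel (running count: 2)
  Position 6: 'm' -> consonant (running count: 2)
  Position 7: 'r' -> consonant (running count: 2)
  Position 8: 'a' -> vowel (running count: 3)
  Position 9: 'n' -> consonant (running count: 3)
  Position 10: 'e' -> vowel (running count: 4)
  Position 11: 'z' -> consonant (running count: 4)
  Position 12: 'i' -> vowel (running count: 5)
Total vowels: 5

5


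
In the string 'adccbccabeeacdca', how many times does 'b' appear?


Scanning 'adccbccabeeacdca' for 'b':
  Position 4: 'b' -> MATCH (count: 1)
  Position 8: 'b' -> MATCH (count: 2)
Total occurrences of 'b': 2

2


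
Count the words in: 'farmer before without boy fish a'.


Counting words by splitting on spaces:
  Word 1: 'farmer'
  Word 2: 'before'
  Word 3: 'without'
  Word 4: 'boy'
  Word 5: 'fish'
  Word 6: 'a'
Total words: 6

6


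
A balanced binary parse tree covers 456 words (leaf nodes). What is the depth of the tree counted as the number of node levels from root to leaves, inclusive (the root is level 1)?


In a balanced binary tree with n leaves the deepest leaf is ceil(log2(n)) edges below the root,
so counting node levels inclusive of root and leaves gives ceil(log2(n)) + 1 levels.
log2(456) = 8.8329
ceil(8.8329) = 9
levels = 9 + 1 = 10

10


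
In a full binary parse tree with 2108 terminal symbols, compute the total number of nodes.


Leaf nodes (terminals): 2108
Internal nodes = n - 1 = 2108 - 1 = 2107
Total = leaves + internal = 2108 + 2107 = 4215

4215


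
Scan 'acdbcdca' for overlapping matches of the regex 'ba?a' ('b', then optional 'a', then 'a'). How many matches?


Pattern: ba?a means 'b', then optional 'a', then 'a'.
Scanning 'acdbcdca' position-by-position:
  Pos 0: window 'acd' -> no
  Pos 1: window 'cdb' -> no
  Pos 2: window 'dbc' -> no
  Pos 3: window 'bcd' -> no
  Pos 4: window 'cdc' -> no
  Pos 5: window 'dca' -> no
  Pos 6: window 'ca' -> no
  Pos 7: window 'a' -> no
Total matches: 0

0


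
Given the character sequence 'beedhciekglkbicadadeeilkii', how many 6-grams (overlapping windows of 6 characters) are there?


String 'beedhciekglkbicadadeeilkii' has length L = 26.
Number of overlapping n-grams = L - n + 1
Substituting: 26 - 6 + 1 = 21

21


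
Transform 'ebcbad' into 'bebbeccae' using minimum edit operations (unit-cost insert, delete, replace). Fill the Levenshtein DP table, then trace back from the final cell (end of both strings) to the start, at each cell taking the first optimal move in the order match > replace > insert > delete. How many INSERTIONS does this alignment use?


Edit distance = 5. Backtracking from cell (6, 9) with preference match > replace > insert > delete,
then listing the resulting alignment 'ebcbad' -> 'bebbeccae' left to right:
  Step 1: insert 'b' [insertion #1]
  Step 2: keep 'e'
  Step 3: insert 'b' [insertion #2]
  Step 4: keep 'b'
  Step 5: insert 'e' [insertion #3]
  Step 6: keep 'c'
  Step 7: replace b->c
  Step 8: keep 'a'
  Step 9: replace d->e
Total insertions: 3

3


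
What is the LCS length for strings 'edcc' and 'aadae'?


DP table for LCS of 'edcc' and 'aadae':
       a  a  d  a  e
    0  0  0  0  0  0
  e 0  0  0  0  0  1
  d 0  0  0  1  1  1
  c 0  0  0  1  1  1
  c 0  0  0  1  1  1
LCS: 'e'
LCS length = 1

1


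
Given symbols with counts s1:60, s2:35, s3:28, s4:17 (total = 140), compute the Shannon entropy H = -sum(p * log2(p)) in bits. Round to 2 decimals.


Computing entropy H = -sum(p_i * log2(p_i)):
  s1: p = 60/140 = 0.4286, -p*log2(p) = 0.5239
  s2: p = 35/140 = 0.2500, -p*log2(p) = 0.5000
  s3: p = 28/140 = 0.2000, -p*log2(p) = 0.4644
  s4: p = 17/140 = 0.1214, -p*log2(p) = 0.3694
H = sum of terms = 1.8577
Rounded to 2 decimals: 1.86

1.86


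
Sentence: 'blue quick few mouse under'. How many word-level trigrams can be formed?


Word trigrams from [5] words:
  Trigram 1: (blue quick few)
  Trigram 2: (quick few mouse)
  Trigram 3: (few mouse under)
Total word trigrams: 5 - 2 = 3

3


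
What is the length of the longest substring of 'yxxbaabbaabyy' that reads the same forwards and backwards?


Scanning 'yxxbaabbaabyy' for palindromic substrings.
Substring at positions 3-10: 'baabbaab'.
Check: reverse('baabbaab') = 'baabbaab' -> palindrome confirmed.
Neighbouring characters ('x' / 'y') break symmetry, so it cannot extend further.
No longer palindromic substring exists; longest length = 8

8


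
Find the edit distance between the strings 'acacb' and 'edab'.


Building DP table for s1='acacb' (len 5) and s2='edab' (len 4):
       e  d  a  b
    0  1  2  3  4
  a 1  1  2  2  3
  c 2  2  2  3  3
  a 3  3  3  2  3
  c 4  4  4  3  3
  b 5  5  5  4  3
Edit distance = dp[5][4] = 3

3


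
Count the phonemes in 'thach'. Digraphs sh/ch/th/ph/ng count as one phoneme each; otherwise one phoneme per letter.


Parsing 'thach' greedily, digraphs first:
  'th' -> digraph (1 consonant phoneme) (phonemes so far: 1)
  'a' -> vowel phoneme (phonemes so far: 2)
  'ch' -> digraph (1 consonant phoneme) (phonemes so far: 3)
Total phonemes: 3

3


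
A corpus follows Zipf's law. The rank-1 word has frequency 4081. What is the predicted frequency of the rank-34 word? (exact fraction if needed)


Zipf's law: freq(rank) = f1 / rank
f1 = 4081, rank = 34
freq = 4081 / 34
GCD(4081, 34) = 1
Simplified: 4081/34

4081/34


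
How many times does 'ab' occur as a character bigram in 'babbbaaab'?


Scanning 'babbbaaab' for bigram 'ab':
  Position 0: 'ba' -> no
  Position 1: 'ab' -> MATCH
  Position 2: 'bb' -> no
  Position 3: 'bb' -> no
  Position 4: 'ba' -> no
  Position 5: 'aa' -> no
  Position 6: 'aa' -> no
  Position 7: 'ab' -> MATCH
Total matches: 2

2


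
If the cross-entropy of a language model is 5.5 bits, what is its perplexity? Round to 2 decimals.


Perplexity formula: PP = 2^H
H = 5.5
PP = 2^5.5
Decompose: 2^5.5 = 2^5 * 2^0.5 = 2^5 * sqrt(2)
2^5 = 32, sqrt(2) ~ 1.4142136
PP ~ 32 * 1.4142136 = 45.2548352
Rounded to 2 decimals: 45.25

45.25


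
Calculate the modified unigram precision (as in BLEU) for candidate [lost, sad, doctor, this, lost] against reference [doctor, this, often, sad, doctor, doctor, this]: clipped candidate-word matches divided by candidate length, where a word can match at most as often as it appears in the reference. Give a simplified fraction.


Reference word counts: {'doctor': 3, 'often': 1, 'sad': 1, 'this': 2}
Checking each candidate word (with clipping):
  'lost' -> not in reference -> no match (matches: 0)
  'sad' -> in reference (ref count 1, used 1/1) -> match (matches: 1)
  'doctor' -> in reference (ref count 3, used 1/3) -> match (matches: 2)
  'this' -> in reference (ref count 2, used 1/2) -> match (matches: 3)
  'lost' -> not in reference -> no match (matches: 3)
Clipped matches: 3, Candidate length: 5
Precision = 3/5

3/5


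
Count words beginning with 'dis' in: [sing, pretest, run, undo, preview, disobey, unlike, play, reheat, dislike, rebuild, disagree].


Checking each word for prefix 'dis':
  'sing' -> no (count: 0)
  'pretest' -> no (count: 0)
  'run' -> no (count: 0)
  'undo' -> no (count: 0)
  'preview' -> no (count: 0)
  'disobey' -> YES, starts with 'dis' (count: 1)
  'unlike' -> no (count: 1)
  'play' -> no (count: 1)
  'reheat' -> no (count: 1)
  'dislike' -> YES, starts with 'dis' (count: 2)
  'rebuild' -> no (count: 2)
  'disagree' -> YES, starts with 'dis' (count: 3)
Total with prefix 'dis': 3

3


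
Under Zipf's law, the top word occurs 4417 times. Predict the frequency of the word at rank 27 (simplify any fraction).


Zipf's law: freq(rank) = f1 / rank
f1 = 4417, rank = 27
freq = 4417 / 27
GCD(4417, 27) = 1
Simplified: 4417/27

4417/27


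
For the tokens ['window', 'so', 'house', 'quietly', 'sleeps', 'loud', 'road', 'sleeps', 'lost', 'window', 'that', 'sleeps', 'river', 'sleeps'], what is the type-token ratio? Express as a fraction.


Tokens: 14
Unique types: ('house', 'lost', 'loud', 'quietly', 'river', 'road', 'sleeps', 'so', 'that', 'window') = 10
TTR = 10/14
Simplify: divide both by 2 -> 5/7
TTR = 5/7

5/7


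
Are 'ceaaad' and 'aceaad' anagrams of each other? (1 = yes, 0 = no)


Sort characters of 'ceaaad': 'aaacde'
Sort characters of 'aceaad': 'aaacde'
Sorted forms match -> they ARE anagrams
Result: 1

1


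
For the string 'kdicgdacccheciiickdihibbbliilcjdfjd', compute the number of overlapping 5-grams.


String 'kdicgdacccheciiickdihibbbliilcjdfjd' has length L = 35.
Number of overlapping n-grams = L - n + 1
Substituting: 35 - 5 + 1 = 31

31


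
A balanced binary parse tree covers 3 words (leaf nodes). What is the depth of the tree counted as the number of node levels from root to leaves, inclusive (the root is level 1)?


In a balanced binary tree with n leaves the deepest leaf is ceil(log2(n)) edges below the root,
so counting node levels inclusive of root and leaves gives ceil(log2(n)) + 1 levels.
log2(3) = 1.5850
ceil(1.5850) = 2
levels = 2 + 1 = 3

3


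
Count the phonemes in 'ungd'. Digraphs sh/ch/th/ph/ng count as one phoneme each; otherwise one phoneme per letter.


Parsing 'ungd' greedily, digraphs first:
  'u' -> vowel phoneme (phonemes so far: 1)
  'ng' -> digraph (1 consonant phoneme) (phonemes so far: 2)
  'd' -> consonant phoneme (phonemes so far: 3)
Total phonemes: 3

3


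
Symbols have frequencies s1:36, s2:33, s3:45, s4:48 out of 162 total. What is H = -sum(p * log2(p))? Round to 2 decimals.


Computing entropy H = -sum(p_i * log2(p_i)):
  s1: p = 36/162 = 0.2222, -p*log2(p) = 0.4822
  s2: p = 33/162 = 0.2037, -p*log2(p) = 0.4676
  s3: p = 45/162 = 0.2778, -p*log2(p) = 0.5133
  s4: p = 48/162 = 0.2963, -p*log2(p) = 0.5200
H = sum of terms = 1.9831
Rounded to 2 decimals: 1.98

1.98


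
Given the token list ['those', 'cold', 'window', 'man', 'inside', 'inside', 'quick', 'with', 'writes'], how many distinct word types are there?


Listing all tokens and tracking unique types:
  Token 1: 'those' -> NEW (unique so far: 1)
  Token 2: 'cold' -> NEW (unique so far: 2)
  Token 3: 'window' -> NEW (unique so far: 3)
  Token 4: 'man' -> NEW (unique so far: 4)
  Token 5: 'inside' -> NEW (unique so far: 5)
  Token 6: 'inside' -> duplicate (unique so far: 5)
  Token 7: 'quick' -> NEW (unique so far: 6)
  Token 8: 'with' -> NEW (unique so far: 7)
  Token 9: 'writes' -> NEW (unique so far: 8)
Unique types: ('cold', 'inside', 'man', 'quick', 'those', 'window', 'with', 'writes')
Vocabulary size: 8

8


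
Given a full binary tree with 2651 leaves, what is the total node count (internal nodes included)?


Leaf nodes (terminals): 2651
Internal nodes = n - 1 = 2651 - 1 = 2650
Total = leaves + internal = 2651 + 2650 = 5301

5301


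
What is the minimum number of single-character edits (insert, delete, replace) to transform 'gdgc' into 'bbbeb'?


Building DP table for s1='gdgc' (len 4) and s2='bbbeb' (len 5):
       b  b  b  e  b
    0  1  2  3  4  5
  g 1  1  2  3  4  5
  d 2  2  2  3  4  5
  g 3  3  3  3  4  5
  c 4  4  4  4  4  5
Edit distance = dp[4][5] = 5

5


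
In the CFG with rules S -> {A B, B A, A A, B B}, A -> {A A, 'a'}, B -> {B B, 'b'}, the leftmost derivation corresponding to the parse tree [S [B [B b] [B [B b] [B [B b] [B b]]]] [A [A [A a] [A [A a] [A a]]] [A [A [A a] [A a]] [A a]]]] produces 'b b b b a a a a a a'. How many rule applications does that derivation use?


Every bracketed nonterminal node [X ...] in the tree is produced by exactly one rule application.
Reading the tree off as a leftmost derivation:
  Step 1: S  =>  B A   (applied S -> B A)
  Step 2: B A  =>  B B A   (applied B -> B B)
  Step 3: B B A  =>  b B A   (applied B -> b)
  Step 4: b B A  =>  b B B A   (applied B -> B B)
  Step 5: b B B A  =>  b b B A   (applied B -> b)
  Step 6: b b B A  =>  b b B B A   (applied B -> B B)
  Step 7: b b B B A  =>  b b b B A   (applied B -> b)
  Step 8: b b b B A  =>  b b b b A   (applied B -> b)
  Step 9: b b b b A  =>  b b b b A A   (applied A -> A A)
  Step 10: b b b b A A  =>  b b b b A A A   (applied A -> A A)
  Step 11: b b b b A A A  =>  b b b b a A A   (applied A -> a)
  Step 12: b b b b a A A  =>  b b b b a A A A   (applied A -> A A)
  Step 13: b b b b a A A A  =>  b b b b a a A A   (applied A -> a)
  Step 14: b b b b a a A A  =>  b b b b a a a A   (applied A -> a)
  Step 15: b b b b a a a A  =>  b b b b a a a A A   (applied A -> A A)
  Step 16: b b b b a a a A A  =>  b b b b a a a A A A   (applied A -> A A)
  Step 17: b b b b a a a A A A  =>  b b b b a a a a A A   (applied A -> a)
  Step 18: b b b b a a a a A A  =>  b b b b a a a a a A   (applied A -> a)
  Step 19: b b b b a a a a a A  =>  b b b b a a a a a a   (applied A -> a)
Final yield: b b b b a a a a a a
Total rewrite steps: 19

19


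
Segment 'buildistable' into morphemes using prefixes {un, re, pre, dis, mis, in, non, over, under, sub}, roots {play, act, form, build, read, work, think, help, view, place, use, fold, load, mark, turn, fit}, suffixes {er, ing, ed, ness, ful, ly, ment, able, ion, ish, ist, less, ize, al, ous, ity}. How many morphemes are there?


Segmenting 'buildistable' against the inventory:
  'build' -> root (morpheme 1)
  'ist' -> suffix (morpheme 2)
  'able' -> suffix (morpheme 3)
Total morphemes: 3

3


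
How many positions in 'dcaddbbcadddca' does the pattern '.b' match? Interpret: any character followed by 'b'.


Pattern: .b means any character followed by 'b'.
Scanning 'dcaddbbcadddca' position-by-position:
  Pos 0: window 'dc' -> no
  Pos 1: window 'ca' -> no
  Pos 2: window 'ad' -> no
  Pos 3: window 'dd' -> no
  Pos 4: window 'db' -> MATCH
  Pos 5: window 'bb' -> MATCH
  Pos 6: window 'bc' -> no
  Pos 7: window 'ca' -> no
  Pos 8: window 'ad' -> no
  Pos 9: window 'dd' -> no
  Pos 10: window 'dd' -> no
  Pos 11: window 'dc' -> no
  Pos 12: window 'ca' -> no
  Pos 13: window 'a' -> no
Total matches: 2

2


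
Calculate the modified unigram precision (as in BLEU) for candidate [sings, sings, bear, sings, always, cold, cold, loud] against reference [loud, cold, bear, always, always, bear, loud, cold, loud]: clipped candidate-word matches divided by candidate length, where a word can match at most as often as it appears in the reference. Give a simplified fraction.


Reference word counts: {'always': 2, 'bear': 2, 'cold': 2, 'loud': 3}
Checking each candidate word (with clipping):
  'sings' -> not in reference -> no match (matches: 0)
  'sings' -> not in reference -> no match (matches: 0)
  'bear' -> in reference (ref count 2, used 1/2) -> match (matches: 1)
  'sings' -> not in reference -> no match (matches: 1)
  'always' -> in reference (ref count 2, used 1/2) -> match (matches: 2)
  'cold' -> in reference (ref count 2, used 1/2) -> match (matches: 3)
  'cold' -> in reference (ref count 2, used 2/2) -> match (matches: 4)
  'loud' -> in reference (ref count 3, used 1/3) -> match (matches: 5)
Clipped matches: 5, Candidate length: 8
Precision = 5/8

5/8


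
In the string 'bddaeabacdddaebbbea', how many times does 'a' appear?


Scanning 'bddaeabacdddaebbbea' for 'a':
  Position 3: 'a' -> MATCH (count: 1)
  Position 5: 'a' -> MATCH (count: 2)
  Position 7: 'a' -> MATCH (count: 3)
  Position 12: 'a' -> MATCH (count: 4)
  Position 18: 'a' -> MATCH (count: 5)
Total occurrences of 'a': 5

5


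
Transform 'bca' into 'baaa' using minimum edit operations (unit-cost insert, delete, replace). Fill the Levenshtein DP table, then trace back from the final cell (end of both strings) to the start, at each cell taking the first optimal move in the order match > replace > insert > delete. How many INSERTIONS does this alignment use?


Edit distance = 2. Backtracking from cell (3, 4) with preference match > replace > insert > delete,
then listing the resulting alignment 'bca' -> 'baaa' left to right:
  Step 1: keep 'b'
  Step 2: insert 'a' [insertion #1]
  Step 3: replace c->a
  Step 4: keep 'a'
Total insertions: 1

1


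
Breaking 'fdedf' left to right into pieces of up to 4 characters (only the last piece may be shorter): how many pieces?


'fdedf' has 5 characters.
Chunking with max size 4:
  Chunk 1: 'fded' (positions 0-3)
  Chunk 2: 'f' (positions 4-4)
Total chunks: ceil(5 / 4) = 2

2


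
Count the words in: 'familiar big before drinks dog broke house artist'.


Counting words by splitting on spaces:
  Word 1: 'familiar'
  Word 2: 'big'
  Word 3: 'before'
  Word 4: 'drinks'
  Word 5: 'dog'
  Word 6: 'broke'
  Word 7: 'house'
  Word 8: 'artist'
Total words: 8

8


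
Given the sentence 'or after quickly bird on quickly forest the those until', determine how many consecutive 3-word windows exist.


Word trigrams from [10] words:
  Trigram 1: (or after quickly)
  Trigram 2: (after quickly bird)
  Trigram 3: (quickly bird on)
  Trigram 4: (bird on quickly)
  Trigram 5: (on quickly forest)
  Trigram 6: (quickly forest the)
  Trigram 7: (forest the those)
  Trigram 8: (the those until)
Total word trigrams: 10 - 2 = 8

8


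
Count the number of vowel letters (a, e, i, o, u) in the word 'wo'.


Scanning each character of 'wo':
  Position 1: 'w' -> consonant (running count: 0)
  Position 2: 'o' -> vowel (running count: 1)
Total vowels: 1

1


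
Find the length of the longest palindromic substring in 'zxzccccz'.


Scanning 'zxzccccz' for palindromic substrings.
Substring at positions 2-7: 'zccccz'.
Check: reverse('zccccz') = 'zccccz' -> palindrome confirmed.
Neighbouring characters ('x' / '-') break symmetry, so it cannot extend further.
No longer palindromic substring exists; longest length = 6

6


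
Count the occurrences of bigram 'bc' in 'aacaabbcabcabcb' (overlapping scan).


Scanning 'aacaabbcabcabcb' for bigram 'bc':
  Position 0: 'aa' -> no
  Position 1: 'ac' -> no
  Position 2: 'ca' -> no
  Position 3: 'aa' -> no
  Position 4: 'ab' -> no
  Position 5: 'bb' -> no
  Position 6: 'bc' -> MATCH
  Position 7: 'ca' -> no
  Position 8: 'ab' -> no
  Position 9: 'bc' -> MATCH
  Position 10: 'ca' -> no
  Position 11: 'ab' -> no
  Position 12: 'bc' -> MATCH
  Position 13: 'cb' -> no
Total matches: 3

3


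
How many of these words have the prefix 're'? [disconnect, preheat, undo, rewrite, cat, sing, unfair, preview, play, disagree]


Checking each word for prefix 're':
  'disconnect' -> no (count: 0)
  'preheat' -> no (count: 0)
  'undo' -> no (count: 0)
  'rewrite' -> YES, starts with 're' (count: 1)
  'cat' -> no (count: 1)
  'sing' -> no (count: 1)
  'unfair' -> no (count: 1)
  'preview' -> no (count: 1)
  'play' -> no (count: 1)
  'disagree' -> no (count: 1)
Total with prefix 're': 1

1


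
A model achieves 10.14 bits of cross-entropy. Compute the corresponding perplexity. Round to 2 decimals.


Perplexity formula: PP = 2^H
H = 10.14
PP = 2^10.14
Decompose: 2^10.14 = 2^10 * 2^0.14
2^10 = 1024, 2^0.14 ~ 1.1019051
PP ~ 1024 * 1.1019051 = 1128.3508224
Rounded to 2 decimals: 1128.35

1128.35


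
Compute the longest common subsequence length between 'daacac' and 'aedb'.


DP table for LCS of 'daacac' and 'aedb':
       a  e  d  b
    0  0  0  0  0
  d 0  0  0  1  1
  a 0  1  1  1  1
  a 0  1  1  1  1
  c 0  1  1  1  1
  a 0  1  1  1  1
  c 0  1  1  1  1
LCS: 'd'
LCS length = 1

1


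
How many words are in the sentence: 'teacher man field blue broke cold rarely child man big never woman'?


Counting words by splitting on spaces:
  Word 1: 'teacher'
  Word 2: 'man'
  Word 3: 'field'
  Word 4: 'blue'
  Word 5: 'broke'
  Word 6: 'cold'
  Word 7: 'rarely'
  Word 8: 'child'
  Word 9: 'man'
  Word 10: 'big'
  Word 11: 'never'
  Word 12: 'woman'
Total words: 12

12


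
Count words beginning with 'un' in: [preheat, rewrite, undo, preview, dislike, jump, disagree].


Checking each word for prefix 'un':
  'preheat' -> no (count: 0)
  'rewrite' -> no (count: 0)
  'undo' -> YES, starts with 'un' (count: 1)
  'preview' -> no (count: 1)
  'dislike' -> no (count: 1)
  'jump' -> no (count: 1)
  'disagree' -> no (count: 1)
Total with prefix 'un': 1

1


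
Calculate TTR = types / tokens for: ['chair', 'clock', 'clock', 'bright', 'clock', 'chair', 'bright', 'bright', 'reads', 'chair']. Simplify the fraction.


Tokens: 10
Unique types: ('bright', 'chair', 'clock', 'reads') = 4
TTR = 4/10
Simplify: divide both by 2 -> 2/5
TTR = 2/5

2/5


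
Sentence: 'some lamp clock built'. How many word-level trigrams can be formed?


Word trigrams from [4] words:
  Trigram 1: (some lamp clock)
  Trigram 2: (lamp clock built)
Total word trigrams: 4 - 2 = 2

2


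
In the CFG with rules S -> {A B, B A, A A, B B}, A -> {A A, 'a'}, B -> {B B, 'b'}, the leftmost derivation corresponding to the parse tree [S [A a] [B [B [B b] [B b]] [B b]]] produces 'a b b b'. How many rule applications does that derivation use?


Every bracketed nonterminal node [X ...] in the tree is produced by exactly one rule application.
Reading the tree off as a leftmost derivation:
  Step 1: S  =>  A B   (applied S -> A B)
  Step 2: A B  =>  a B   (applied A -> a)
  Step 3: a B  =>  a B B   (applied B -> B B)
  Step 4: a B B  =>  a B B B   (applied B -> B B)
  Step 5: a B B B  =>  a b B B   (applied B -> b)
  Step 6: a b B B  =>  a b b B   (applied B -> b)
  Step 7: a b b B  =>  a b b b   (applied B -> b)
Final yield: a b b b
Total rewrite steps: 7

7


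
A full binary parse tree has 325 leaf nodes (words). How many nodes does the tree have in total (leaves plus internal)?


Leaf nodes (terminals): 325
Internal nodes = n - 1 = 325 - 1 = 324
Total = leaves + internal = 325 + 324 = 649

649


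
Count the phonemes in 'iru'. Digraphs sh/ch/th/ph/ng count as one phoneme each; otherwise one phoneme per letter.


Parsing 'iru' greedily, digraphs first:
  'i' -> vowel phoneme (phonemes so far: 1)
  'r' -> consonant phoneme (phonemes so far: 2)
  'u' -> vowel phoneme (phonemes so far: 3)
Total phonemes: 3

3


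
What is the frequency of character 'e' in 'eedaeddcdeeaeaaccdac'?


Scanning 'eedaeddcdeeaeaaccdac' for 'e':
  Position 0: 'e' -> MATCH (count: 1)
  Position 1: 'e' -> MATCH (count: 2)
  Position 4: 'e' -> MATCH (count: 3)
  Position 9: 'e' -> MATCH (count: 4)
  Position 10: 'e' -> MATCH (count: 5)
  Position 12: 'e' -> MATCH (count: 6)
Total occurrences of 'e': 6

6


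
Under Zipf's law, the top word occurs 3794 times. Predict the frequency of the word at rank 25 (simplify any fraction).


Zipf's law: freq(rank) = f1 / rank
f1 = 3794, rank = 25
freq = 3794 / 25
GCD(3794, 25) = 1
Simplified: 3794/25

3794/25


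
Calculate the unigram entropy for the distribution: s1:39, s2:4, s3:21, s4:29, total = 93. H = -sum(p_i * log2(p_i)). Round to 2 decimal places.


Computing entropy H = -sum(p_i * log2(p_i)):
  s1: p = 39/93 = 0.4194, -p*log2(p) = 0.5258
  s2: p = 4/93 = 0.0430, -p*log2(p) = 0.1952
  s3: p = 21/93 = 0.2258, -p*log2(p) = 0.4848
  s4: p = 29/93 = 0.3118, -p*log2(p) = 0.5242
H = sum of terms = 1.7300
Rounded to 2 decimals: 1.73

1.73


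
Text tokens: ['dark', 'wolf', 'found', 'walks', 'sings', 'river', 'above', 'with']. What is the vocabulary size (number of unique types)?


Listing all tokens and tracking unique types:
  Token 1: 'dark' -> NEW (unique so far: 1)
  Token 2: 'wolf' -> NEW (unique so far: 2)
  Token 3: 'found' -> NEW (unique so far: 3)
  Token 4: 'walks' -> NEW (unique so far: 4)
  Token 5: 'sings' -> NEW (unique so far: 5)
  Token 6: 'river' -> NEW (unique so far: 6)
  Token 7: 'above' -> NEW (unique so far: 7)
  Token 8: 'with' -> NEW (unique so far: 8)
Unique types: ('above', 'dark', 'found', 'river', 'sings', 'walks', 'with', 'wolf')
Vocabulary size: 8

8


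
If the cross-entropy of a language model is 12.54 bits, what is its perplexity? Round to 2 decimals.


Perplexity formula: PP = 2^H
H = 12.54
PP = 2^12.54
Decompose: 2^12.54 = 2^12 * 2^0.54
2^12 = 4096, 2^0.54 ~ 1.4539725
PP ~ 4096 * 1.4539725 = 5955.4713600
Rounded to 2 decimals: 5955.47

5955.47


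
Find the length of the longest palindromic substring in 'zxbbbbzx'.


Scanning 'zxbbbbzx' for palindromic substrings.
Substring at positions 2-5: 'bbbb'.
Check: reverse('bbbb') = 'bbbb' -> palindrome confirmed.
Neighbouring characters ('x' / 'z') break symmetry, so it cannot extend further.
No longer palindromic substring exists; longest length = 4

4


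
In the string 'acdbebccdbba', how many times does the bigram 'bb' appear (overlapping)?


Scanning 'acdbebccdbba' for bigram 'bb':
  Position 0: 'ac' -> no
  Position 1: 'cd' -> no
  Position 2: 'db' -> no
  Position 3: 'be' -> no
  Position 4: 'eb' -> no
  Position 5: 'bc' -> no
  Position 6: 'cc' -> no
  Position 7: 'cd' -> no
  Position 8: 'db' -> no
  Position 9: 'bb' -> MATCH
  Position 10: 'ba' -> no
Total matches: 1

1


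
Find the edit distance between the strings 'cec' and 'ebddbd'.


Building DP table for s1='cec' (len 3) and s2='ebddbd' (len 6):
       e  b  d  d  b  d
    0  1  2  3  4  5  6
  c 1  1  2  3  4  5  6
  e 2  1  2  3  4  5  6
  c 3  2  2  3  4  5  6
Edit distance = dp[3][6] = 6

6


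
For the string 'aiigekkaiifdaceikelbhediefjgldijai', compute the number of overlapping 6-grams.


String 'aiigekkaiifdaceikelbhediefjgldijai' has length L = 34.
Number of overlapping n-grams = L - n + 1
Substituting: 34 - 6 + 1 = 29

29


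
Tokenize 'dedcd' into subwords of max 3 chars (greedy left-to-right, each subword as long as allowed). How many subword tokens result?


'dedcd' has 5 characters.
Chunking with max size 3:
  Chunk 1: 'ded' (positions 0-2)
  Chunk 2: 'cd' (positions 3-4)
Total chunks: ceil(5 / 3) = 2

2


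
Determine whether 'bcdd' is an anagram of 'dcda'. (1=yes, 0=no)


Sort characters of 'bcdd': 'bcdd'
Sort characters of 'dcda': 'acdd'
Sorted forms differ -> they are NOT anagrams
Result: 0

0


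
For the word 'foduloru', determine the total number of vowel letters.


Scanning each character of 'foduloru':
  Position 1: 'f' -> consonant (running count: 0)
  Position 2: 'o' -> vowel (running count: 1)
  Position 3: 'd' -> consonant (running count: 1)
  Position 4: 'u' -> vowel (running count: 2)
  Position 5: 'l' -> consonant (running count: 2)
  Position 6: 'o' -> vowel (running count: 3)
  Position 7: 'r' -> consonant (running count: 3)
  Position 8: 'u' -> vowel (running count: 4)
Total vowels: 4

4


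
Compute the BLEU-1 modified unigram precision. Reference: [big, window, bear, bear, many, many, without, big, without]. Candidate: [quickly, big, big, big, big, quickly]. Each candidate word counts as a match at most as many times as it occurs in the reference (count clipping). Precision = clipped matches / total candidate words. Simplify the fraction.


Reference word counts: {'bear': 2, 'big': 2, 'many': 2, 'window': 1, 'without': 2}
Checking each candidate word (with clipping):
  'quickly' -> not in reference -> no match (matches: 0)
  'big' -> in reference (ref count 2, used 1/2) -> match (matches: 1)
  'big' -> in reference (ref count 2, used 2/2) -> match (matches: 2)
  'big' -> ref count 2 already used up (2/2) -> clipped, no match (matches: 2)
  'big' -> ref count 2 already used up (2/2) -> clipped, no match (matches: 2)
  'quickly' -> not in reference -> no match (matches: 2)
Clipped matches: 2, Candidate length: 6
Precision = 2/6 = 1/3

1/3


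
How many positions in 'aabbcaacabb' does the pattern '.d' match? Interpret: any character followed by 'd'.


Pattern: .d means any character followed by 'd'.
Scanning 'aabbcaacabb' position-by-position:
  Pos 0: window 'aa' -> no
  Pos 1: window 'ab' -> no
  Pos 2: window 'bb' -> no
  Pos 3: window 'bc' -> no
  Pos 4: window 'ca' -> no
  Pos 5: window 'aa' -> no
  Pos 6: window 'ac' -> no
  Pos 7: window 'ca' -> no
  Pos 8: window 'ab' -> no
  Pos 9: window 'bb' -> no
  Pos 10: window 'b' -> no
Total matches: 0

0


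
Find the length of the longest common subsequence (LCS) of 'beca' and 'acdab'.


DP table for LCS of 'beca' and 'acdab':
       a  c  d  a  b
    0  0  0  0  0  0
  b 0  0  0  0  0  1
  e 0  0  0  0  0  1
  c 0  0  1  1  1  1
  a 0  1  1  1  2  2
LCS: 'ca'
LCS length = 2

2


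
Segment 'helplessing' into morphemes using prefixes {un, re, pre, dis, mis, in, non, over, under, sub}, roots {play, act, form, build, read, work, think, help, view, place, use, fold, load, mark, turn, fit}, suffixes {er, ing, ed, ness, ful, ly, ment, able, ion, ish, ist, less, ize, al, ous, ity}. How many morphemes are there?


Segmenting 'helplessing' against the inventory:
  'help' -> root (morpheme 1)
  'less' -> suffix (morpheme 2)
  'ing' -> suffix (morpheme 3)
Total morphemes: 3

3


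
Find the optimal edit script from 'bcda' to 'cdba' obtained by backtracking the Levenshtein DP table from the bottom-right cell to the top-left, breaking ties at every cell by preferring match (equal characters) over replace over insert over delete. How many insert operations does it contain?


Edit distance = 2. Backtracking from cell (4, 4) with preference match > replace > insert > delete,
then listing the resulting alignment 'bcda' -> 'cdba' left to right:
  Step 1: delete 'b'
  Step 2: keep 'c'
  Step 3: keep 'd'
  Step 4: insert 'b' [insertion #1]
  Step 5: keep 'a'
Total insertions: 1

1


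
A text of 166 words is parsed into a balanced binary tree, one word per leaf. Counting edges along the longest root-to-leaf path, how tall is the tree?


In a balanced binary tree with n leaves the deepest leaf is ceil(log2(n)) edges below the root.
log2(166) = 7.3750
ceil(7.3750) = 8
height (edges) = 8

8


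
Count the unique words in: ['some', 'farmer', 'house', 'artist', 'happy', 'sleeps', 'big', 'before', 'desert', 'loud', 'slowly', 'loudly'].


Listing all tokens and tracking unique types:
  Token 1: 'some' -> NEW (unique so far: 1)
  Token 2: 'farmer' -> NEW (unique so far: 2)
  Token 3: 'house' -> NEW (unique so far: 3)
  Token 4: 'artist' -> NEW (unique so far: 4)
  Token 5: 'happy' -> NEW (unique so far: 5)
  Token 6: 'sleeps' -> NEW (unique so far: 6)
  Token 7: 'big' -> NEW (unique so far: 7)
  Token 8: 'before' -> NEW (unique so far: 8)
  Token 9: 'desert' -> NEW (unique so far: 9)
  Token 10: 'loud' -> NEW (unique so far: 10)
  Token 11: 'slowly' -> NEW (unique so far: 11)
  Token 12: 'loudly' -> NEW (unique so far: 12)
Unique types: ('artist', 'before', 'big', 'desert', 'farmer', 'happy', 'house', 'loud', 'loudly', 'sleeps', 'slowly', 'some')
Vocabulary size: 12

12


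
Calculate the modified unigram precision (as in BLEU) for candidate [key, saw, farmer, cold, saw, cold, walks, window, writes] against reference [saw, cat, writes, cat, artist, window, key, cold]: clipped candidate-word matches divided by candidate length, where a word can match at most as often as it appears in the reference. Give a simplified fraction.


Reference word counts: {'artist': 1, 'cat': 2, 'cold': 1, 'key': 1, 'saw': 1, 'window': 1, 'writes': 1}
Checking each candidate word (with clipping):
  'key' -> in reference (ref count 1, used 1/1) -> match (matches: 1)
  'saw' -> in reference (ref count 1, used 1/1) -> match (matches: 2)
  'farmer' -> not in reference -> no match (matches: 2)
  'cold' -> in reference (ref count 1, used 1/1) -> match (matches: 3)
  'saw' -> ref count 1 already used up (1/1) -> clipped, no match (matches: 3)
  'cold' -> ref count 1 already used up (1/1) -> clipped, no match (matches: 3)
  'walks' -> not in reference -> no match (matches: 3)
  'window' -> in reference (ref count 1, used 1/1) -> match (matches: 4)
  'writes' -> in reference (ref count 1, used 1/1) -> match (matches: 5)
Clipped matches: 5, Candidate length: 9
Precision = 5/9

5/9


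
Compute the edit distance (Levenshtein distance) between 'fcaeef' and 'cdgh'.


Building DP table for s1='fcaeef' (len 6) and s2='cdgh' (len 4):
       c  d  g  h
    0  1  2  3  4
  f 1  1  2  3  4
  c 2  1  2  3  4
  a 3  2  2  3  4
  e 4  3  3  3  4
  e 5  4  4  4  4
  f 6  5  5  5  5
Edit distance = dp[6][4] = 5

5


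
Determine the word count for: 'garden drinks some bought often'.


Counting words by splitting on spaces:
  Word 1: 'garden'
  Word 2: 'drinks'
  Word 3: 'some'
  Word 4: 'bought'
  Word 5: 'often'
Total words: 5

5


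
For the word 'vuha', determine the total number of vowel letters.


Scanning each character of 'vuha':
  Position 1: 'v' -> consonant (running count: 0)
  Position 2: 'u' -> vowel (running count: 1)
  Position 3: 'h' -> consonant (running count: 1)
  Position 4: 'a' -> vowel (running count: 2)
Total vowels: 2

2


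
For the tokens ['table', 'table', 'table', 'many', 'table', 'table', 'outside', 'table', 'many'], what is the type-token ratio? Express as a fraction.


Tokens: 9
Unique types: ('many', 'outside', 'table') = 3
TTR = 3/9
Simplify: divide both by 3 -> 1/3
TTR = 1/3

1/3


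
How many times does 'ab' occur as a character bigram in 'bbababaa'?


Scanning 'bbababaa' for bigram 'ab':
  Position 0: 'bb' -> no
  Position 1: 'ba' -> no
  Position 2: 'ab' -> MATCH
  Position 3: 'ba' -> no
  Position 4: 'ab' -> MATCH
  Position 5: 'ba' -> no
  Position 6: 'aa' -> no
Total matches: 2

2


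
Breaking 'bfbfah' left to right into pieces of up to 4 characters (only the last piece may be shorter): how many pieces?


'bfbfah' has 6 characters.
Chunking with max size 4:
  Chunk 1: 'bfbf' (positions 0-3)
  Chunk 2: 'ah' (positions 4-5)
Total chunks: ceil(6 / 4) = 2

2


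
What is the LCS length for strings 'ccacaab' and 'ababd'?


DP table for LCS of 'ccacaab' and 'ababd':
       a  b  a  b  d
    0  0  0  0  0  0
  c 0  0  0  0  0  0
  c 0  0  0  0  0  0
  a 0  1  1  1  1  1
  c 0  1  1  1  1  1
  a 0  1  1  2  2  2
  a 0  1  1  2  2  2
  b 0  1  2  2  3  3
LCS: 'aab'
LCS length = 3

3


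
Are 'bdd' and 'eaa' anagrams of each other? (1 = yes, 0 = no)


Sort characters of 'bdd': 'bdd'
Sort characters of 'eaa': 'aae'
Sorted forms differ -> they are NOT anagrams
Result: 0

0


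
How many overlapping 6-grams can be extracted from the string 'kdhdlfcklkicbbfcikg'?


String 'kdhdlfcklkicbbfcikg' has length L = 19.
Number of overlapping n-grams = L - n + 1
Substituting: 19 - 6 + 1 = 14

14


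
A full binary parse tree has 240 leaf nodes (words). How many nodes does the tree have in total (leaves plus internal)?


Leaf nodes (terminals): 240
Internal nodes = n - 1 = 240 - 1 = 239
Total = leaves + internal = 240 + 239 = 479

479


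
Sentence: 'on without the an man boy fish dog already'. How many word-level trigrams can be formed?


Word trigrams from [9] words:
  Trigram 1: (on without the)
  Trigram 2: (without the an)
  Trigram 3: (the an man)
  Trigram 4: (an man boy)
  Trigram 5: (man boy fish)
  Trigram 6: (boy fish dog)
  Trigram 7: (fish dog already)
Total word trigrams: 9 - 2 = 7

7


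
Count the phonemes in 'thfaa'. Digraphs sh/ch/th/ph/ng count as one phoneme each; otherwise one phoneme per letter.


Parsing 'thfaa' greedily, digraphs first:
  'th' -> digraph (1 consonant phoneme) (phonemes so far: 1)
  'f' -> consonant phoneme (phonemes so far: 2)
  'a' -> vowel phoneme (phonemes so far: 3)
  'a' -> vowel phoneme (phonemes so far: 4)
Total phonemes: 4

4


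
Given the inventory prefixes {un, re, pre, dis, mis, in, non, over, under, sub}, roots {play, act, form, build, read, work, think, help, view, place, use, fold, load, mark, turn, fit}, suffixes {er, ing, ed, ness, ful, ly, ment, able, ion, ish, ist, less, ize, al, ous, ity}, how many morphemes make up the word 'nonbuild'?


Segmenting 'nonbuild' against the inventory:
  'non' -> prefix (morpheme 1)
  'build' -> root (morpheme 2)
Total morphemes: 2

2


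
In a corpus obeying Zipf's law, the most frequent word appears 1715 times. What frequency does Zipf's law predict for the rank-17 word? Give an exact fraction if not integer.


Zipf's law: freq(rank) = f1 / rank
f1 = 1715, rank = 17
freq = 1715 / 17
GCD(1715, 17) = 1
Simplified: 1715/17

1715/17


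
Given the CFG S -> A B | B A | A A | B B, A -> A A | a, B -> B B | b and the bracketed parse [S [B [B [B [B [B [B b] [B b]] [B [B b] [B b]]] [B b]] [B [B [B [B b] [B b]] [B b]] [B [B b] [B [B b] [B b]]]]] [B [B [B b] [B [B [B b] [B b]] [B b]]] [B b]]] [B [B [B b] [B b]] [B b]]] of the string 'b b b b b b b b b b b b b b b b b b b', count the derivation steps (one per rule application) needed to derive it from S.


Every bracketed nonterminal node [X ...] in the tree is produced by exactly one rule application.
Reading the tree off as a leftmost derivation:
  Step 1: S  =>  B B   (applied S -> B B)
  Step 2: B B  =>  B B B   (applied B -> B B)
  Step 3: B B B  =>  B B B B   (applied B -> B B)
  Step 4: B B B B  =>  B B B B B   (applied B -> B B)
  Step 5: B B B B B  =>  B B B B B B   (applied B -> B B)
  Step 6: B B B B B B  =>  B B B B B B B   (applied B -> B B)
  Step 7: B B B B B B B  =>  b B B B B B B   (applied B -> b)
  Step 8: b B B B B B B  =>  b b B B B B B   (applied B -> b)
  Step 9: b b B B B B B  =>  b b B B B B B B   (applied B -> B B)
  Step 10: b b B B B B B B  =>  b b b B B B B B   (applied B -> b)
  Step 11: b b b B B B B B  =>  b b b b B B B B   (applied B -> b)
  Step 12: b b b b B B B B  =>  b b b b b B B B   (applied B -> b)
  Step 13: b b b b b B B B  =>  b b b b b B B B B   (applied B -> B B)
  Step 14: b b b b b B B B B  =>  b b b b b B B B B B   (applied B -> B B)
  Step 15: b b b b b B B B B B  =>  b b b b b B B B B B B   (applied B -> B B)
  Step 16: b b b b b B B B B B B  =>  b b b b b b B B B B B   (applied B -> b)
  Step 17: b b b b b b B B B B B  =>  b b b b b b b B B B B   (applied B -> b)
  Step 18: b b b b b b b B B B B  =>  b b b b b b b b B B B   (applied B -> b)
  Step 19: b b b b b b b b B B B  =>  b b b b b b b b B B B B   (applied B -> B B)
  Step 20: b b b b b b b b B B B B  =>  b b b b b b b b b B B B   (applied B -> b)
  Step 21: b b b b b b b b b B B B  =>  b b b b b b b b b B B B B   (applied B -> B B)
  Step 22: b b b b b b b b b B B B B  =>  b b b b b b b b b b B B B   (applied B -> b)
  Step 23: b b b b b b b b b b B B B  =>  b b b b b b b b b b b B B   (applied B -> b)
  Step 24: b b b b b b b b b b b B B  =>  b b b b b b b b b b b B B B   (applied B -> B B)
  Step 25: b b b b b b b b b b b B B B  =>  b b b b b b b b b b b B B B B   (applied B -> B B)
  Step 26: b b b b b b b b b b b B B B B  =>  b b b b b b b b b b b b B B B   (applied B -> b)
  Step 27: b b b b b b b b b b b b B B B  =>  b b b b b b b b b b b b B B B B   (applied B -> B B)
  Step 28: b b b b b b b b b b b b B B B B  =>  b b b b b b b b b b b b B B B B B   (applied B -> B B)
  Step 29: b b b b b b b b b b b b B B B B B  =>  b b b b b b b b b b b b b B B B B   (applied B -> b)
  Step 30: b b b b b b b b b b b b b B B B B  =>  b b b b b b b b b b b b b b B B B   (applied B -> b)
  Step 31: b b b b b b b b b b b b b b B B B  =>  b b b b b b b b b b b b b b b B B   (applied B -> b)
  Step 32: b b b b b b b b b b b b b b b B B  =>  b b b b b b b b b b b b b b b b B   (applied B -> b)
  Step 33: b b b b b b b b b b b b b b b b B  =>  b b b b b b b b b b b b b b b b B B   (applied B -> B B)
  Step 34: b b b b b b b b b b b b b b b b B B  =>  b b b b b b b b b b b b b b b b B B B   (applied B -> B B)
  Step 35: b b b b b b b b b b b b b b b b B B B  =>  b b b b b b b b b b b b b b b b b B B   (applied B -> b)
  Step 36: b b b b b b b b b b b b b b b b b B B  =>  b b b b b b b b b b b b b b b b b b B   (applied B -> b)
  Step 37: b b b b b b b b b b b b b b b b b b B  =>  b b b b b b b b b b b b b b b b b b b   (applied B -> b)
Final yield: b b b b b b b b b b b b b b b b b b b
Total rewrite steps: 37

37
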